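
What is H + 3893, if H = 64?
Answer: 3957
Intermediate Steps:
H + 3893 = 64 + 3893 = 3957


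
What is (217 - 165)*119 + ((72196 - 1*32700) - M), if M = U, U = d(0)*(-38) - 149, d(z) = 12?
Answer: 46289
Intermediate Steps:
U = -605 (U = 12*(-38) - 149 = -456 - 149 = -605)
M = -605
(217 - 165)*119 + ((72196 - 1*32700) - M) = (217 - 165)*119 + ((72196 - 1*32700) - 1*(-605)) = 52*119 + ((72196 - 32700) + 605) = 6188 + (39496 + 605) = 6188 + 40101 = 46289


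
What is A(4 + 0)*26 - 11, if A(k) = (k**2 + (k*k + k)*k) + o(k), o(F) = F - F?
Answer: 2485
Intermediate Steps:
o(F) = 0
A(k) = k**2 + k*(k + k**2) (A(k) = (k**2 + (k*k + k)*k) + 0 = (k**2 + (k**2 + k)*k) + 0 = (k**2 + (k + k**2)*k) + 0 = (k**2 + k*(k + k**2)) + 0 = k**2 + k*(k + k**2))
A(4 + 0)*26 - 11 = ((4 + 0)**2*(2 + (4 + 0)))*26 - 11 = (4**2*(2 + 4))*26 - 11 = (16*6)*26 - 11 = 96*26 - 11 = 2496 - 11 = 2485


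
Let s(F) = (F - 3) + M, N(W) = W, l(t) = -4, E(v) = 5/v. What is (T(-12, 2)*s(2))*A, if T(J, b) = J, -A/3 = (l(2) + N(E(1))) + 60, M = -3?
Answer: -8784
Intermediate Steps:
A = -183 (A = -3*((-4 + 5/1) + 60) = -3*((-4 + 5*1) + 60) = -3*((-4 + 5) + 60) = -3*(1 + 60) = -3*61 = -183)
s(F) = -6 + F (s(F) = (F - 3) - 3 = (-3 + F) - 3 = -6 + F)
(T(-12, 2)*s(2))*A = -12*(-6 + 2)*(-183) = -12*(-4)*(-183) = 48*(-183) = -8784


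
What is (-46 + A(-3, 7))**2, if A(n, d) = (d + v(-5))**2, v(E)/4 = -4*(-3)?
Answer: 8874441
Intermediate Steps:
v(E) = 48 (v(E) = 4*(-4*(-3)) = 4*12 = 48)
A(n, d) = (48 + d)**2 (A(n, d) = (d + 48)**2 = (48 + d)**2)
(-46 + A(-3, 7))**2 = (-46 + (48 + 7)**2)**2 = (-46 + 55**2)**2 = (-46 + 3025)**2 = 2979**2 = 8874441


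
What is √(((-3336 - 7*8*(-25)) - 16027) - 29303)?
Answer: I*√47266 ≈ 217.41*I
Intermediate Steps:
√(((-3336 - 7*8*(-25)) - 16027) - 29303) = √(((-3336 - 56*(-25)) - 16027) - 29303) = √(((-3336 + 1400) - 16027) - 29303) = √((-1936 - 16027) - 29303) = √(-17963 - 29303) = √(-47266) = I*√47266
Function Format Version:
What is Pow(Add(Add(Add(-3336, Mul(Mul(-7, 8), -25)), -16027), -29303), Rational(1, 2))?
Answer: Mul(I, Pow(47266, Rational(1, 2))) ≈ Mul(217.41, I)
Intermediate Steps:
Pow(Add(Add(Add(-3336, Mul(Mul(-7, 8), -25)), -16027), -29303), Rational(1, 2)) = Pow(Add(Add(Add(-3336, Mul(-56, -25)), -16027), -29303), Rational(1, 2)) = Pow(Add(Add(Add(-3336, 1400), -16027), -29303), Rational(1, 2)) = Pow(Add(Add(-1936, -16027), -29303), Rational(1, 2)) = Pow(Add(-17963, -29303), Rational(1, 2)) = Pow(-47266, Rational(1, 2)) = Mul(I, Pow(47266, Rational(1, 2)))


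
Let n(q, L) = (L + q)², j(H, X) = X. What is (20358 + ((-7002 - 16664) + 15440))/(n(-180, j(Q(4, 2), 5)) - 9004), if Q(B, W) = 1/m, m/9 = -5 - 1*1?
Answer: 4044/7207 ≈ 0.56112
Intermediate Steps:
m = -54 (m = 9*(-5 - 1*1) = 9*(-5 - 1) = 9*(-6) = -54)
Q(B, W) = -1/54 (Q(B, W) = 1/(-54) = -1/54)
(20358 + ((-7002 - 16664) + 15440))/(n(-180, j(Q(4, 2), 5)) - 9004) = (20358 + ((-7002 - 16664) + 15440))/((5 - 180)² - 9004) = (20358 + (-23666 + 15440))/((-175)² - 9004) = (20358 - 8226)/(30625 - 9004) = 12132/21621 = 12132*(1/21621) = 4044/7207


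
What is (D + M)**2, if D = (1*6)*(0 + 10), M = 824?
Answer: 781456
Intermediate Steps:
D = 60 (D = 6*10 = 60)
(D + M)**2 = (60 + 824)**2 = 884**2 = 781456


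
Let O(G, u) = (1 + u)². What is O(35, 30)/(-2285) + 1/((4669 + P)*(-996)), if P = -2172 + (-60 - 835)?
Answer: -1533366197/3645927720 ≈ -0.42057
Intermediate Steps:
P = -3067 (P = -2172 - 895 = -3067)
O(35, 30)/(-2285) + 1/((4669 + P)*(-996)) = (1 + 30)²/(-2285) + 1/((4669 - 3067)*(-996)) = 31²*(-1/2285) - 1/996/1602 = 961*(-1/2285) + (1/1602)*(-1/996) = -961/2285 - 1/1595592 = -1533366197/3645927720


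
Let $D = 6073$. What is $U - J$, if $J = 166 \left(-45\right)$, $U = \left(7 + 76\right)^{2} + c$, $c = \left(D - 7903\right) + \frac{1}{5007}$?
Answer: $\frac{62732704}{5007} \approx 12529.0$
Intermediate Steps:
$c = - \frac{9162809}{5007}$ ($c = \left(6073 - 7903\right) + \frac{1}{5007} = -1830 + \frac{1}{5007} = - \frac{9162809}{5007} \approx -1830.0$)
$U = \frac{25330414}{5007}$ ($U = \left(7 + 76\right)^{2} - \frac{9162809}{5007} = 83^{2} - \frac{9162809}{5007} = 6889 - \frac{9162809}{5007} = \frac{25330414}{5007} \approx 5059.0$)
$J = -7470$
$U - J = \frac{25330414}{5007} - -7470 = \frac{25330414}{5007} + 7470 = \frac{62732704}{5007}$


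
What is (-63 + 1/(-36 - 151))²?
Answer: 138815524/34969 ≈ 3969.7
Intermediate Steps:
(-63 + 1/(-36 - 151))² = (-63 + 1/(-187))² = (-63 - 1/187)² = (-11782/187)² = 138815524/34969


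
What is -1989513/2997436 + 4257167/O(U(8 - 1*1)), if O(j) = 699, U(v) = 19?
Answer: 12759194954225/2095207764 ≈ 6089.7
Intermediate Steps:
-1989513/2997436 + 4257167/O(U(8 - 1*1)) = -1989513/2997436 + 4257167/699 = 12759194954225/2095207764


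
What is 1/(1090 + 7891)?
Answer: 1/8981 ≈ 0.00011135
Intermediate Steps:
1/(1090 + 7891) = 1/8981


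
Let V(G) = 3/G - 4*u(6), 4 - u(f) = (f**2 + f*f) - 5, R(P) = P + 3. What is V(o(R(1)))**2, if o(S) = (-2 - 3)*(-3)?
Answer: 1590121/25 ≈ 63605.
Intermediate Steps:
R(P) = 3 + P
o(S) = 15 (o(S) = -5*(-3) = 15)
u(f) = 9 - 2*f**2 (u(f) = 4 - ((f**2 + f*f) - 5) = 4 - ((f**2 + f**2) - 5) = 4 - (2*f**2 - 5) = 4 - (-5 + 2*f**2) = 4 + (5 - 2*f**2) = 9 - 2*f**2)
V(G) = 252 + 3/G (V(G) = 3/G - 4*(9 - 2*6**2) = 3/G - 4*(9 - 2*36) = 3/G - 4*(9 - 72) = 3/G - 4*(-63) = 3/G + 252 = 252 + 3/G)
V(o(R(1)))**2 = (252 + 3/15)**2 = (252 + 3*(1/15))**2 = (252 + 1/5)**2 = (1261/5)**2 = 1590121/25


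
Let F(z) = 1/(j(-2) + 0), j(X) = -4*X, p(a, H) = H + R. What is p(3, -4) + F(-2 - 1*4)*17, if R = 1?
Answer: -7/8 ≈ -0.87500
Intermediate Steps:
p(a, H) = 1 + H (p(a, H) = H + 1 = 1 + H)
F(z) = ⅛ (F(z) = 1/(-4*(-2) + 0) = 1/(8 + 0) = 1/8 = ⅛)
p(3, -4) + F(-2 - 1*4)*17 = (1 - 4) + (⅛)*17 = -3 + 17/8 = -7/8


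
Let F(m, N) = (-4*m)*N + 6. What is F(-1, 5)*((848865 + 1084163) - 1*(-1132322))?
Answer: 79699100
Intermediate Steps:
F(m, N) = 6 - 4*N*m (F(m, N) = -4*N*m + 6 = 6 - 4*N*m)
F(-1, 5)*((848865 + 1084163) - 1*(-1132322)) = (6 - 4*5*(-1))*((848865 + 1084163) - 1*(-1132322)) = (6 + 20)*(1933028 + 1132322) = 26*3065350 = 79699100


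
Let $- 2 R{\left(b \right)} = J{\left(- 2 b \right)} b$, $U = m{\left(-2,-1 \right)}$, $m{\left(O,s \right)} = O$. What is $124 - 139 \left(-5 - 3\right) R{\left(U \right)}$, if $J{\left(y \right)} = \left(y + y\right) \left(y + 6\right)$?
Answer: $89084$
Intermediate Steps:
$J{\left(y \right)} = 2 y \left(6 + y\right)$
$U = -2$
$R{\left(b \right)} = 2 b^{2} \left(6 - 2 b\right)$ ($R{\left(b \right)} = - \frac{2 \left(- 2 b\right) \left(6 - 2 b\right) b}{2} = - \frac{- 4 b \left(6 - 2 b\right) b}{2} = - \frac{\left(-4\right) b^{2} \left(6 - 2 b\right)}{2} = 2 b^{2} \left(6 - 2 b\right)$)
$124 - 139 \left(-5 - 3\right) R{\left(U \right)} = 124 - 139 \left(-5 - 3\right) 4 \left(-2\right)^{2} \left(3 - -2\right) = 124 - 139 \left(- 8 \cdot 4 \cdot 4 \left(3 + 2\right)\right) = 124 - 139 \left(- 8 \cdot 4 \cdot 4 \cdot 5\right) = 124 - 139 \left(\left(-8\right) 80\right) = 124 - -88960 = 124 + 88960 = 89084$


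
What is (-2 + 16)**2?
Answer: 196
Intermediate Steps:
(-2 + 16)**2 = 14**2 = 196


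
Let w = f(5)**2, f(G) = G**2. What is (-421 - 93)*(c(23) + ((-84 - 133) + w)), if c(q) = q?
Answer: -221534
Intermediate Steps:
w = 625 (w = (5**2)**2 = 25**2 = 625)
(-421 - 93)*(c(23) + ((-84 - 133) + w)) = (-421 - 93)*(23 + ((-84 - 133) + 625)) = -514*(23 + (-217 + 625)) = -514*(23 + 408) = -514*431 = -221534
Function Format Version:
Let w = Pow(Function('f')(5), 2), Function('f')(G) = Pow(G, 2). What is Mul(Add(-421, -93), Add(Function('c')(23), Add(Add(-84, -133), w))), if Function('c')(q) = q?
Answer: -221534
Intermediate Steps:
w = 625 (w = Pow(Pow(5, 2), 2) = Pow(25, 2) = 625)
Mul(Add(-421, -93), Add(Function('c')(23), Add(Add(-84, -133), w))) = Mul(Add(-421, -93), Add(23, Add(Add(-84, -133), 625))) = Mul(-514, Add(23, Add(-217, 625))) = Mul(-514, Add(23, 408)) = Mul(-514, 431) = -221534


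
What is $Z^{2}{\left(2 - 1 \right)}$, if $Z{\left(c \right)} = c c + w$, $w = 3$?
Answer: $16$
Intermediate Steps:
$Z{\left(c \right)} = 3 + c^{2}$ ($Z{\left(c \right)} = c c + 3 = c^{2} + 3 = 3 + c^{2}$)
$Z^{2}{\left(2 - 1 \right)} = \left(3 + \left(2 - 1\right)^{2}\right)^{2} = \left(3 + 1^{2}\right)^{2} = \left(3 + 1\right)^{2} = 4^{2} = 16$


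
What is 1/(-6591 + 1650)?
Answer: -1/4941 ≈ -0.00020239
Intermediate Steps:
1/(-6591 + 1650) = 1/(-4941) = -1/4941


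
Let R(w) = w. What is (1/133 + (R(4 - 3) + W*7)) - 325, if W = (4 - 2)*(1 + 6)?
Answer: -30057/133 ≈ -225.99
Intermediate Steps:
W = 14 (W = 2*7 = 14)
(1/133 + (R(4 - 3) + W*7)) - 325 = (1/133 + ((4 - 3) + 14*7)) - 325 = (1/133 + (1 + 98)) - 325 = (1/133 + 99) - 325 = 13168/133 - 325 = -30057/133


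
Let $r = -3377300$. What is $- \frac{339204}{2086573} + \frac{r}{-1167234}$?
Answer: $\frac{3325526275582}{1217759474541} \approx 2.7309$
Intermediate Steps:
$- \frac{339204}{2086573} + \frac{r}{-1167234} = - \frac{339204}{2086573} - \frac{3377300}{-1167234} = \left(-339204\right) \frac{1}{2086573} - - \frac{1688650}{583617} = - \frac{339204}{2086573} + \frac{1688650}{583617} = \frac{3325526275582}{1217759474541}$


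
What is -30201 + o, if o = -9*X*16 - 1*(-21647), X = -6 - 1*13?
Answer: -5818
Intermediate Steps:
X = -19 (X = -6 - 13 = -19)
o = 24383 (o = -9*(-19)*16 - 1*(-21647) = 171*16 + 21647 = 2736 + 21647 = 24383)
-30201 + o = -30201 + 24383 = -5818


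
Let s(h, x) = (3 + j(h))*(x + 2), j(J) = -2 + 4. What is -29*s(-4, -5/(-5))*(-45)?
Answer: 19575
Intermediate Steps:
j(J) = 2
s(h, x) = 10 + 5*x (s(h, x) = (3 + 2)*(x + 2) = 5*(2 + x) = 10 + 5*x)
-29*s(-4, -5/(-5))*(-45) = -29*(10 + 5*(-5/(-5)))*(-45) = -29*(10 + 5*(-5*(-1/5)))*(-45) = -29*(10 + 5*1)*(-45) = -29*(10 + 5)*(-45) = -29*15*(-45) = -435*(-45) = 19575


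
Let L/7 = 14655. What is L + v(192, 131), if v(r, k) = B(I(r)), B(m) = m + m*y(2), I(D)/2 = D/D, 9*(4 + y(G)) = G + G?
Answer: 923219/9 ≈ 1.0258e+5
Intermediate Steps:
L = 102585 (L = 7*14655 = 102585)
y(G) = -4 + 2*G/9 (y(G) = -4 + (G + G)/9 = -4 + (2*G)/9 = -4 + 2*G/9)
I(D) = 2 (I(D) = 2*(D/D) = 2*1 = 2)
B(m) = -23*m/9 (B(m) = m + m*(-4 + (2/9)*2) = m + m*(-4 + 4/9) = m + m*(-32/9) = m - 32*m/9 = -23*m/9)
v(r, k) = -46/9 (v(r, k) = -23/9*2 = -46/9)
L + v(192, 131) = 102585 - 46/9 = 923219/9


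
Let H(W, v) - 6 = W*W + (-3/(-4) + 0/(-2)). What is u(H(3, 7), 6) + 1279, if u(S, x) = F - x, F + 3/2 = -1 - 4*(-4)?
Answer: 2573/2 ≈ 1286.5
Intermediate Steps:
H(W, v) = 27/4 + W² (H(W, v) = 6 + (W*W + (-3/(-4) + 0/(-2))) = 6 + (W² + (-3*(-¼) + 0*(-½))) = 6 + (W² + (¾ + 0)) = 6 + (W² + ¾) = 6 + (¾ + W²) = 27/4 + W²)
F = 27/2 (F = -3/2 + (-1 - 4*(-4)) = -3/2 + (-1 + 16) = -3/2 + 15 = 27/2 ≈ 13.500)
u(S, x) = 27/2 - x
u(H(3, 7), 6) + 1279 = (27/2 - 1*6) + 1279 = (27/2 - 6) + 1279 = 15/2 + 1279 = 2573/2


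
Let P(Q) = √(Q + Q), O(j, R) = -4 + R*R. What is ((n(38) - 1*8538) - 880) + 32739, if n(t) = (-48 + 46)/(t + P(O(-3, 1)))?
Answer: 16907687/725 + I*√6/725 ≈ 23321.0 + 0.0033786*I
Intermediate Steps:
O(j, R) = -4 + R²
P(Q) = √2*√Q (P(Q) = √(2*Q) = √2*√Q)
n(t) = -2/(t + I*√6) (n(t) = (-48 + 46)/(t + √2*√(-4 + 1²)) = -2/(t + √2*√(-4 + 1)) = -2/(t + √2*√(-3)) = -2/(t + √2*(I*√3)) = -2/(t + I*√6))
((n(38) - 1*8538) - 880) + 32739 = ((-2/(38 + I*√6) - 1*8538) - 880) + 32739 = ((-2/(38 + I*√6) - 8538) - 880) + 32739 = ((-8538 - 2/(38 + I*√6)) - 880) + 32739 = (-9418 - 2/(38 + I*√6)) + 32739 = 23321 - 2/(38 + I*√6)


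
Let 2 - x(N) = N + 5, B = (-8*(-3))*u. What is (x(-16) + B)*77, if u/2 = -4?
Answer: -13783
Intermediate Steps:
u = -8 (u = 2*(-4) = -8)
B = -192 (B = -8*(-3)*(-8) = 24*(-8) = -192)
x(N) = -3 - N (x(N) = 2 - (N + 5) = 2 - (5 + N) = 2 + (-5 - N) = -3 - N)
(x(-16) + B)*77 = ((-3 - 1*(-16)) - 192)*77 = ((-3 + 16) - 192)*77 = (13 - 192)*77 = -179*77 = -13783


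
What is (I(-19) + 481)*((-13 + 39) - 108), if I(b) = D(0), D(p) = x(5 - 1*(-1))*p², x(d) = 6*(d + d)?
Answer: -39442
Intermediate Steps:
x(d) = 12*d (x(d) = 6*(2*d) = 12*d)
D(p) = 72*p² (D(p) = (12*(5 - 1*(-1)))*p² = (12*(5 + 1))*p² = (12*6)*p² = 72*p²)
I(b) = 0 (I(b) = 72*0² = 72*0 = 0)
(I(-19) + 481)*((-13 + 39) - 108) = (0 + 481)*((-13 + 39) - 108) = 481*(26 - 108) = 481*(-82) = -39442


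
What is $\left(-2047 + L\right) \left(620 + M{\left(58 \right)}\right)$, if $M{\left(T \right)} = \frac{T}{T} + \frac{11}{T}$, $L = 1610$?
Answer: $- \frac{15744673}{58} \approx -2.7146 \cdot 10^{5}$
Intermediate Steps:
$M{\left(T \right)} = 1 + \frac{11}{T}$
$\left(-2047 + L\right) \left(620 + M{\left(58 \right)}\right) = \left(-2047 + 1610\right) \left(620 + \frac{11 + 58}{58}\right) = - 437 \left(620 + \frac{1}{58} \cdot 69\right) = - 437 \left(620 + \frac{69}{58}\right) = \left(-437\right) \frac{36029}{58} = - \frac{15744673}{58}$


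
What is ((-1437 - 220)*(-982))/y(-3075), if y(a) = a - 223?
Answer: -813587/1649 ≈ -493.38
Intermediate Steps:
y(a) = -223 + a
((-1437 - 220)*(-982))/y(-3075) = ((-1437 - 220)*(-982))/(-223 - 3075) = -1657*(-982)/(-3298) = 1627174*(-1/3298) = -813587/1649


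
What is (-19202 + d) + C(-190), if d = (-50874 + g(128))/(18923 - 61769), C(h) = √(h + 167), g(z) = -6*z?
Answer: -137112875/7141 + I*√23 ≈ -19201.0 + 4.7958*I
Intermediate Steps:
C(h) = √(167 + h)
d = 8607/7141 (d = (-50874 - 6*128)/(18923 - 61769) = (-50874 - 768)/(-42846) = -51642*(-1/42846) = 8607/7141 ≈ 1.2053)
(-19202 + d) + C(-190) = (-19202 + 8607/7141) + √(167 - 190) = -137112875/7141 + √(-23) = -137112875/7141 + I*√23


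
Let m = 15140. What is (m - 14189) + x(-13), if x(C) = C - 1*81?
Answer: 857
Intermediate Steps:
x(C) = -81 + C (x(C) = C - 81 = -81 + C)
(m - 14189) + x(-13) = (15140 - 14189) + (-81 - 13) = 951 - 94 = 857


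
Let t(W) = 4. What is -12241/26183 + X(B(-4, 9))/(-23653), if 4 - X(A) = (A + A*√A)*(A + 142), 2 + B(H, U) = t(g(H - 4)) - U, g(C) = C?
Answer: -314384040/619306499 - 135*I*√7/3379 ≈ -0.50764 - 0.1057*I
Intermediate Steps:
B(H, U) = 2 - U (B(H, U) = -2 + (4 - U) = 2 - U)
X(A) = 4 - (142 + A)*(A + A^(3/2)) (X(A) = 4 - (A + A*√A)*(A + 142) = 4 - (A + A^(3/2))*(142 + A) = 4 - (142 + A)*(A + A^(3/2)))
-12241/26183 + X(B(-4, 9))/(-23653) = -12241/26183 + (4 - (2 - 1*9)² - (2 - 1*9)^(5/2) - 142*(2 - 1*9) - 142*(2 - 1*9)^(3/2))/(-23653) = -12241*1/26183 + (4 - (2 - 9)² - (2 - 9)^(5/2) - 142*(2 - 9) - 142*(2 - 9)^(3/2))*(-1/23653) = -12241/26183 + (4 - 1*(-7)² - (-7)^(5/2) - 142*(-7) - (-994)*I*√7)*(-1/23653) = -12241/26183 + (4 - 1*49 - 49*I*√7 + 994 - (-994)*I*√7)*(-1/23653) = -12241/26183 + (4 - 49 - 49*I*√7 + 994 + 994*I*√7)*(-1/23653) = -12241/26183 + (949 + 945*I*√7)*(-1/23653) = -12241/26183 + (-949/23653 - 135*I*√7/3379) = -314384040/619306499 - 135*I*√7/3379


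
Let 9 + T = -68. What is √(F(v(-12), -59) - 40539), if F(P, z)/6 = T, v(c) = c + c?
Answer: I*√41001 ≈ 202.49*I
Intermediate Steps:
v(c) = 2*c
T = -77 (T = -9 - 68 = -77)
F(P, z) = -462 (F(P, z) = 6*(-77) = -462)
√(F(v(-12), -59) - 40539) = √(-462 - 40539) = √(-41001) = I*√41001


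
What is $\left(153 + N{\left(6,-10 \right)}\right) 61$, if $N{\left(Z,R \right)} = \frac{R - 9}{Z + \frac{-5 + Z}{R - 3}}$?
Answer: $\frac{703574}{77} \approx 9137.3$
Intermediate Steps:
$N{\left(Z,R \right)} = \frac{-9 + R}{Z + \frac{-5 + Z}{-3 + R}}$
$\left(153 + N{\left(6,-10 \right)}\right) 61 = \left(153 + \frac{-27 - \left(-10\right)^{2} + 12 \left(-10\right)}{5 + 2 \cdot 6 - \left(-10\right) 6}\right) 61 = \left(153 + \frac{-27 - 100 - 120}{5 + 12 + 60}\right) 61 = \left(153 + \frac{-27 - 100 - 120}{77}\right) 61 = \left(153 + \frac{1}{77} \left(-247\right)\right) 61 = \left(153 - \frac{247}{77}\right) 61 = \frac{11534}{77} \cdot 61 = \frac{703574}{77}$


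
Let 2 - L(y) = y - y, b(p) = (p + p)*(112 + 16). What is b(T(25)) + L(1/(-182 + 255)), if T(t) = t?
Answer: 6402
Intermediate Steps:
b(p) = 256*p (b(p) = (2*p)*128 = 256*p)
L(y) = 2 (L(y) = 2 - (y - y) = 2 - 1*0 = 2 + 0 = 2)
b(T(25)) + L(1/(-182 + 255)) = 256*25 + 2 = 6400 + 2 = 6402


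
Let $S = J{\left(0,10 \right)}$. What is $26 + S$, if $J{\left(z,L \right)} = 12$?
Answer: $38$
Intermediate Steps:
$S = 12$
$26 + S = 26 + 12 = 38$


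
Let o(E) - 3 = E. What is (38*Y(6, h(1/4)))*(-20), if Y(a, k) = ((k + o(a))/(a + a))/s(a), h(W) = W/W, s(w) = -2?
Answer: 950/3 ≈ 316.67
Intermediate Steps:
o(E) = 3 + E
h(W) = 1
Y(a, k) = -(3 + a + k)/(4*a) (Y(a, k) = ((k + (3 + a))/(a + a))/(-2) = ((3 + a + k)/((2*a)))*(-½) = ((3 + a + k)*(1/(2*a)))*(-½) = ((3 + a + k)/(2*a))*(-½) = -(3 + a + k)/(4*a))
(38*Y(6, h(1/4)))*(-20) = (38*((¼)*(-3 - 1*6 - 1*1)/6))*(-20) = (38*((¼)*(⅙)*(-3 - 6 - 1)))*(-20) = (38*((¼)*(⅙)*(-10)))*(-20) = (38*(-5/12))*(-20) = -95/6*(-20) = 950/3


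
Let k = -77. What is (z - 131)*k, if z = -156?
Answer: 22099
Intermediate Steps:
(z - 131)*k = (-156 - 131)*(-77) = -287*(-77) = 22099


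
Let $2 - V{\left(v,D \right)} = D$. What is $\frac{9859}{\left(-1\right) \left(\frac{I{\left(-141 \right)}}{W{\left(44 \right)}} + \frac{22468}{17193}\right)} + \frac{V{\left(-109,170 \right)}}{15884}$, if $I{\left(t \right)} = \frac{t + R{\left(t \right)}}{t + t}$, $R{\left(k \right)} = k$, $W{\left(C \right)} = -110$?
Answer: $- \frac{354267588036}{46631453} \approx -7597.2$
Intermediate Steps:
$I{\left(t \right)} = 1$ ($I{\left(t \right)} = \frac{t + t}{t + t} = \frac{2 t}{2 t} = 2 t \frac{1}{2 t} = 1$)
$V{\left(v,D \right)} = 2 - D$
$\frac{9859}{\left(-1\right) \left(\frac{I{\left(-141 \right)}}{W{\left(44 \right)}} + \frac{22468}{17193}\right)} + \frac{V{\left(-109,170 \right)}}{15884} = \frac{9859}{\left(-1\right) \left(1 \frac{1}{-110} + \frac{22468}{17193}\right)} + \frac{2 - 170}{15884} = \frac{9859}{\left(-1\right) \left(1 \left(- \frac{1}{110}\right) + 22468 \cdot \frac{1}{17193}\right)} + \left(2 - 170\right) \frac{1}{15884} = \frac{9859}{\left(-1\right) \left(- \frac{1}{110} + \frac{22468}{17193}\right)} - \frac{42}{3971} = \frac{9859}{\left(-1\right) \frac{223117}{171930}} - \frac{42}{3971} = \frac{9859}{- \frac{223117}{171930}} - \frac{42}{3971} = 9859 \left(- \frac{171930}{223117}\right) - \frac{42}{3971} = - \frac{1695057870}{223117} - \frac{42}{3971} = - \frac{354267588036}{46631453}$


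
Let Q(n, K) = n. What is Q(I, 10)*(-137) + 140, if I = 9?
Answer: -1093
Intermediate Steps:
Q(I, 10)*(-137) + 140 = 9*(-137) + 140 = -1233 + 140 = -1093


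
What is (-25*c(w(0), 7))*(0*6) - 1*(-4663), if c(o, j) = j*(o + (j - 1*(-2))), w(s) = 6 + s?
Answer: 4663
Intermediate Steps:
c(o, j) = j*(2 + j + o) (c(o, j) = j*(o + (j + 2)) = j*(o + (2 + j)) = j*(2 + j + o))
(-25*c(w(0), 7))*(0*6) - 1*(-4663) = (-175*(2 + 7 + (6 + 0)))*(0*6) - 1*(-4663) = -175*(2 + 7 + 6)*0 + 4663 = -175*15*0 + 4663 = -25*105*0 + 4663 = -2625*0 + 4663 = 0 + 4663 = 4663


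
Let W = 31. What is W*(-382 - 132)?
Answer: -15934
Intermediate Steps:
W*(-382 - 132) = 31*(-382 - 132) = 31*(-514) = -15934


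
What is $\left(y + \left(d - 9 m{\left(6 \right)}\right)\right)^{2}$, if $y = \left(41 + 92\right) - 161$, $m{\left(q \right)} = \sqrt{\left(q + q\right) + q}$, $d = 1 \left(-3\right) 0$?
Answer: $2242 + 1512 \sqrt{2} \approx 4380.3$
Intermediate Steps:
$d = 0$ ($d = \left(-3\right) 0 = 0$)
$m{\left(q \right)} = \sqrt{3} \sqrt{q}$ ($m{\left(q \right)} = \sqrt{2 q + q} = \sqrt{3 q} = \sqrt{3} \sqrt{q}$)
$y = -28$ ($y = 133 - 161 = -28$)
$\left(y + \left(d - 9 m{\left(6 \right)}\right)\right)^{2} = \left(-28 + \left(0 - 9 \sqrt{3} \sqrt{6}\right)\right)^{2} = \left(-28 + \left(0 - 9 \cdot 3 \sqrt{2}\right)\right)^{2} = \left(-28 + \left(0 - 27 \sqrt{2}\right)\right)^{2} = \left(-28 - 27 \sqrt{2}\right)^{2}$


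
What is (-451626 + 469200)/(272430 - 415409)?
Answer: -17574/142979 ≈ -0.12291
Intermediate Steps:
(-451626 + 469200)/(272430 - 415409) = 17574/(-142979) = 17574*(-1/142979) = -17574/142979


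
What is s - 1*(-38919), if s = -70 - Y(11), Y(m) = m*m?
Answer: 38728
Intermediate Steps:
Y(m) = m²
s = -191 (s = -70 - 1*11² = -70 - 1*121 = -70 - 121 = -191)
s - 1*(-38919) = -191 - 1*(-38919) = -191 + 38919 = 38728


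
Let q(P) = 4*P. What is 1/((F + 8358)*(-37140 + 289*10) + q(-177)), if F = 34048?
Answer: -1/1452406208 ≈ -6.8851e-10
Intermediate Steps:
1/((F + 8358)*(-37140 + 289*10) + q(-177)) = 1/((34048 + 8358)*(-37140 + 289*10) + 4*(-177)) = 1/(42406*(-37140 + 2890) - 708) = 1/(42406*(-34250) - 708) = 1/(-1452405500 - 708) = 1/(-1452406208) = -1/1452406208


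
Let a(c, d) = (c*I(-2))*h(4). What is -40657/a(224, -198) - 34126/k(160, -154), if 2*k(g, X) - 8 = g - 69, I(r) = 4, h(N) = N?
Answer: -248640211/354816 ≈ -700.76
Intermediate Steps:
a(c, d) = 16*c (a(c, d) = (c*4)*4 = (4*c)*4 = 16*c)
k(g, X) = -61/2 + g/2 (k(g, X) = 4 + (g - 69)/2 = 4 + (-69 + g)/2 = 4 + (-69/2 + g/2) = -61/2 + g/2)
-40657/a(224, -198) - 34126/k(160, -154) = -40657/(16*224) - 34126/(-61/2 + (½)*160) = -40657/3584 - 34126/(-61/2 + 80) = -40657*1/3584 - 34126/99/2 = -40657/3584 - 34126*2/99 = -40657/3584 - 68252/99 = -248640211/354816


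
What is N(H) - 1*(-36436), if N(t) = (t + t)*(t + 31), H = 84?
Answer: 55756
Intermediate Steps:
N(t) = 2*t*(31 + t) (N(t) = (2*t)*(31 + t) = 2*t*(31 + t))
N(H) - 1*(-36436) = 2*84*(31 + 84) - 1*(-36436) = 2*84*115 + 36436 = 19320 + 36436 = 55756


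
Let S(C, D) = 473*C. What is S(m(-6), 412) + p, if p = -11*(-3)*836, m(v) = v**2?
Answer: 44616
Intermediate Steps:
p = 27588 (p = 33*836 = 27588)
S(m(-6), 412) + p = 473*(-6)**2 + 27588 = 473*36 + 27588 = 17028 + 27588 = 44616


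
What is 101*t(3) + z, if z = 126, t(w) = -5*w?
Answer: -1389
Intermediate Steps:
101*t(3) + z = 101*(-5*3) + 126 = 101*(-15) + 126 = -1515 + 126 = -1389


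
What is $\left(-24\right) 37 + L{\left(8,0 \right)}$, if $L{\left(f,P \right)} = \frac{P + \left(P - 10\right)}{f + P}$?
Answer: $- \frac{3557}{4} \approx -889.25$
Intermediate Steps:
$L{\left(f,P \right)} = \frac{-10 + 2 P}{P + f}$ ($L{\left(f,P \right)} = \frac{P + \left(-10 + P\right)}{P + f} = \frac{-10 + 2 P}{P + f}$)
$\left(-24\right) 37 + L{\left(8,0 \right)} = \left(-24\right) 37 + \frac{2 \left(-5 + 0\right)}{0 + 8} = -888 + 2 \cdot \frac{1}{8} \left(-5\right) = -888 - \frac{5}{4} = - \frac{3557}{4}$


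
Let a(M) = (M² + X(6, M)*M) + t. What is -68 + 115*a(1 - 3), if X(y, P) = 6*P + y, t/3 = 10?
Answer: 5222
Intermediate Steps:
t = 30 (t = 3*10 = 30)
X(y, P) = y + 6*P
a(M) = 30 + M² + M*(6 + 6*M) (a(M) = (M² + (6 + 6*M)*M) + 30 = (M² + M*(6 + 6*M)) + 30 = 30 + M² + M*(6 + 6*M))
-68 + 115*a(1 - 3) = -68 + 115*(30 + 6*(1 - 3) + 7*(1 - 3)²) = -68 + 115*(30 + 6*(-2) + 7*(-2)²) = -68 + 115*(30 - 12 + 7*4) = -68 + 115*(30 - 12 + 28) = -68 + 115*46 = -68 + 5290 = 5222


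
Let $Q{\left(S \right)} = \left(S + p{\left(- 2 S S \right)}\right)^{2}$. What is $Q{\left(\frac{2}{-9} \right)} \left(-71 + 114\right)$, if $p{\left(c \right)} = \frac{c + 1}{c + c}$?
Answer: $\frac{20413003}{20736} \approx 984.42$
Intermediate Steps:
$p{\left(c \right)} = \frac{1 + c}{2 c}$
$Q{\left(S \right)} = \left(S - \frac{1 - 2 S^{2}}{4 S^{2}}\right)^{2}$ ($Q{\left(S \right)} = \left(S + \frac{1 + - 2 S S}{2 - 2 S S}\right)^{2} = \left(S + \frac{1 - 2 S^{2}}{2 \left(- 2 S^{2}\right)}\right)^{2} = \left(S + \frac{- \frac{1}{2 S^{2}} \left(1 - 2 S^{2}\right)}{2}\right)^{2} = \left(S - \frac{1 - 2 S^{2}}{4 S^{2}}\right)^{2}$)
$Q{\left(\frac{2}{-9} \right)} \left(-71 + 114\right) = \frac{\left(1 - 4 \left(\frac{2}{-9}\right)^{3} - 2 \left(\frac{2}{-9}\right)^{2}\right)^{2}}{16 \cdot \frac{16}{6561}} \left(-71 + 114\right) = \frac{\left(1 - 4 \left(2 \left(- \frac{1}{9}\right)\right)^{3} - 2 \left(2 \left(- \frac{1}{9}\right)\right)^{2}\right)^{2}}{16 \cdot \frac{16}{6561}} \cdot 43 = \frac{\left(1 - 4 \left(- \frac{2}{9}\right)^{3} - 2 \left(- \frac{2}{9}\right)^{2}\right)^{2}}{16 \cdot \frac{16}{6561}} \cdot 43 = \frac{1}{16} \cdot \frac{6561}{16} \left(1 - - \frac{32}{729} - \frac{8}{81}\right)^{2} \cdot 43 = \frac{1}{16} \cdot \frac{6561}{16} \left(1 + \frac{32}{729} - \frac{8}{81}\right)^{2} \cdot 43 = \frac{1}{16} \cdot \frac{6561}{16} \left(\frac{689}{729}\right)^{2} \cdot 43 = \frac{1}{16} \cdot \frac{6561}{16} \cdot \frac{474721}{531441} \cdot 43 = \frac{474721}{20736} \cdot 43 = \frac{20413003}{20736}$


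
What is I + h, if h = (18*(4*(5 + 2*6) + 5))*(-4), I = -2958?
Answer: -8214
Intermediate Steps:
h = -5256 (h = (18*(4*(5 + 12) + 5))*(-4) = (18*(4*17 + 5))*(-4) = (18*(68 + 5))*(-4) = (18*73)*(-4) = 1314*(-4) = -5256)
I + h = -2958 - 5256 = -8214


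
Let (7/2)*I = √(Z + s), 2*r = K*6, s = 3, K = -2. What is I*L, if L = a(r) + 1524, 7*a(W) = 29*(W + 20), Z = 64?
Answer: 452*√67 ≈ 3699.8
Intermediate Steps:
r = -6 (r = (-2*6)/2 = (½)*(-12) = -6)
I = 2*√67/7 (I = 2*√(64 + 3)/7 = 2*√67/7 ≈ 2.3387)
a(W) = 580/7 + 29*W/7 (a(W) = (29*(W + 20))/7 = (29*(20 + W))/7 = (580 + 29*W)/7 = 580/7 + 29*W/7)
L = 1582 (L = (580/7 + (29/7)*(-6)) + 1524 = (580/7 - 174/7) + 1524 = 58 + 1524 = 1582)
I*L = (2*√67/7)*1582 = 452*√67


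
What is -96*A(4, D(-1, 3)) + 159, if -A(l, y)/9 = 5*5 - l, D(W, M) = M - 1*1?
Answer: 18303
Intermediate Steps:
D(W, M) = -1 + M (D(W, M) = M - 1 = -1 + M)
A(l, y) = -225 + 9*l (A(l, y) = -9*(5*5 - l) = -9*(25 - l) = -225 + 9*l)
-96*A(4, D(-1, 3)) + 159 = -96*(-225 + 9*4) + 159 = -96*(-225 + 36) + 159 = -96*(-189) + 159 = 18144 + 159 = 18303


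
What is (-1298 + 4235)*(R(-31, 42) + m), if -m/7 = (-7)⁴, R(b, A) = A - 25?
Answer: -49312230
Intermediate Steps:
R(b, A) = -25 + A
m = -16807 (m = -7*(-7)⁴ = -7*2401 = -16807)
(-1298 + 4235)*(R(-31, 42) + m) = (-1298 + 4235)*((-25 + 42) - 16807) = 2937*(17 - 16807) = 2937*(-16790) = -49312230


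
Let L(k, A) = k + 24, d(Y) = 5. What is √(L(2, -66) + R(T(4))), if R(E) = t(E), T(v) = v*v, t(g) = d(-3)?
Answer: √31 ≈ 5.5678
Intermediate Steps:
t(g) = 5
L(k, A) = 24 + k
T(v) = v²
R(E) = 5
√(L(2, -66) + R(T(4))) = √((24 + 2) + 5) = √(26 + 5) = √31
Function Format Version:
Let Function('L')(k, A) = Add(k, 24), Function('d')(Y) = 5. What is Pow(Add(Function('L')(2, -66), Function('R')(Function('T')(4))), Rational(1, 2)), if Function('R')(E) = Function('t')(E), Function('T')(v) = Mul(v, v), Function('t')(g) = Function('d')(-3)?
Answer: Pow(31, Rational(1, 2)) ≈ 5.5678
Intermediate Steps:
Function('t')(g) = 5
Function('L')(k, A) = Add(24, k)
Function('T')(v) = Pow(v, 2)
Function('R')(E) = 5
Pow(Add(Function('L')(2, -66), Function('R')(Function('T')(4))), Rational(1, 2)) = Pow(Add(Add(24, 2), 5), Rational(1, 2)) = Pow(Add(26, 5), Rational(1, 2)) = Pow(31, Rational(1, 2))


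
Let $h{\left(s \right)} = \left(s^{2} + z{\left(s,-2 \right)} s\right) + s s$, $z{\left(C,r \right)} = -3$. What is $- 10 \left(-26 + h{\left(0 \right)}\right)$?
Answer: $260$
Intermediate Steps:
$h{\left(s \right)} = - 3 s + 2 s^{2}$ ($h{\left(s \right)} = \left(s^{2} - 3 s\right) + s s = \left(s^{2} - 3 s\right) + s^{2} = - 3 s + 2 s^{2}$)
$- 10 \left(-26 + h{\left(0 \right)}\right) = - 10 \left(-26 + 0 \left(-3 + 2 \cdot 0\right)\right) = - 10 \left(-26 + 0 \left(-3 + 0\right)\right) = - 10 \left(-26 + 0 \left(-3\right)\right) = - 10 \left(-26 + 0\right) = \left(-10\right) \left(-26\right) = 260$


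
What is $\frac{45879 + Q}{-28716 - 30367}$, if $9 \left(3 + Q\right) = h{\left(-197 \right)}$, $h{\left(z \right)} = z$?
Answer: $- \frac{412687}{531747} \approx -0.7761$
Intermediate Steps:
$Q = - \frac{224}{9}$ ($Q = -3 + \frac{1}{9} \left(-197\right) = -3 - \frac{197}{9} = - \frac{224}{9} \approx -24.889$)
$\frac{45879 + Q}{-28716 - 30367} = \frac{45879 - \frac{224}{9}}{-28716 - 30367} = \frac{412687}{9 \left(-59083\right)} = \frac{412687}{9} \left(- \frac{1}{59083}\right) = - \frac{412687}{531747}$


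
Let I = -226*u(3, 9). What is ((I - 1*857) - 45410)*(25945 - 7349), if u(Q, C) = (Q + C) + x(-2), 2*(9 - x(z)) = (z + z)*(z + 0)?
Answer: -931826964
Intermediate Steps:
x(z) = 9 - z² (x(z) = 9 - (z + z)*(z + 0)/2 = 9 - 2*z*z/2 = 9 - z²)
u(Q, C) = 5 + C + Q (u(Q, C) = (Q + C) + (9 - 1*(-2)²) = (C + Q) + (9 - 1*4) = (C + Q) + (9 - 4) = (C + Q) + 5 = 5 + C + Q)
I = -3842 (I = -226*(5 + 9 + 3) = -226*17 = -3842)
((I - 1*857) - 45410)*(25945 - 7349) = ((-3842 - 1*857) - 45410)*(25945 - 7349) = ((-3842 - 857) - 45410)*18596 = (-4699 - 45410)*18596 = -50109*18596 = -931826964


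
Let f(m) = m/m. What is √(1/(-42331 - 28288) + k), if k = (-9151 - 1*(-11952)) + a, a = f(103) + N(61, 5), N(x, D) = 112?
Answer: √14532243700535/70619 ≈ 53.982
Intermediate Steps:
f(m) = 1
a = 113 (a = 1 + 112 = 113)
k = 2914 (k = (-9151 - 1*(-11952)) + 113 = (-9151 + 11952) + 113 = 2801 + 113 = 2914)
√(1/(-42331 - 28288) + k) = √(1/(-42331 - 28288) + 2914) = √(1/(-70619) + 2914) = √(-1/70619 + 2914) = √(205783765/70619) = √14532243700535/70619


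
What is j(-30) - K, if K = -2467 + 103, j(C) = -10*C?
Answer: 2664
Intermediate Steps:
j(C) = -10*C
K = -2364
j(-30) - K = -10*(-30) - 1*(-2364) = 300 + 2364 = 2664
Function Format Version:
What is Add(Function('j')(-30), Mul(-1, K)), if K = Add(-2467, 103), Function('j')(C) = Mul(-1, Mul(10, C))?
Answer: 2664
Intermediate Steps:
Function('j')(C) = Mul(-10, C)
K = -2364
Add(Function('j')(-30), Mul(-1, K)) = Add(Mul(-10, -30), Mul(-1, -2364)) = Add(300, 2364) = 2664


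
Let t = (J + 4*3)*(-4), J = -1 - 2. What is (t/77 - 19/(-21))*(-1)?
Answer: -101/231 ≈ -0.43723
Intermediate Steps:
J = -3
t = -36 (t = (-3 + 4*3)*(-4) = (-3 + 12)*(-4) = 9*(-4) = -36)
(t/77 - 19/(-21))*(-1) = (-36/77 - 19/(-21))*(-1) = (-36*1/77 - 19*(-1/21))*(-1) = (-36/77 + 19/21)*(-1) = (101/231)*(-1) = -101/231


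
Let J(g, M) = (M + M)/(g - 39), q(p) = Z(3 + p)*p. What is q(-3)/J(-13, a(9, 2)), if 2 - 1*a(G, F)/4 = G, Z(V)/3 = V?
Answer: 0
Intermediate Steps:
Z(V) = 3*V
q(p) = p*(9 + 3*p) (q(p) = (3*(3 + p))*p = (9 + 3*p)*p = p*(9 + 3*p))
a(G, F) = 8 - 4*G
J(g, M) = 2*M/(-39 + g) (J(g, M) = (2*M)/(-39 + g) = 2*M/(-39 + g))
q(-3)/J(-13, a(9, 2)) = (3*(-3)*(3 - 3))/((2*(8 - 4*9)/(-39 - 13))) = (3*(-3)*0)/((2*(8 - 36)/(-52))) = 0/((2*(-28)*(-1/52))) = 0/(14/13) = 0*(13/14) = 0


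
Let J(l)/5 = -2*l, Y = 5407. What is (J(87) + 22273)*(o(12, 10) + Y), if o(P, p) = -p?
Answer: 115511991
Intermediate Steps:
J(l) = -10*l (J(l) = 5*(-2*l) = -10*l)
(J(87) + 22273)*(o(12, 10) + Y) = (-10*87 + 22273)*(-1*10 + 5407) = (-870 + 22273)*(-10 + 5407) = 21403*5397 = 115511991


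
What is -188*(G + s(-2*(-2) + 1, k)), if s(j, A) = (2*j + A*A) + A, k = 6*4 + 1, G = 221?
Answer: -165628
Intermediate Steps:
k = 25 (k = 24 + 1 = 25)
s(j, A) = A + A² + 2*j (s(j, A) = (2*j + A²) + A = (A² + 2*j) + A = A + A² + 2*j)
-188*(G + s(-2*(-2) + 1, k)) = -188*(221 + (25 + 25² + 2*(-2*(-2) + 1))) = -188*(221 + (25 + 625 + 2*(4 + 1))) = -188*(221 + (25 + 625 + 2*5)) = -188*(221 + (25 + 625 + 10)) = -188*(221 + 660) = -188*881 = -165628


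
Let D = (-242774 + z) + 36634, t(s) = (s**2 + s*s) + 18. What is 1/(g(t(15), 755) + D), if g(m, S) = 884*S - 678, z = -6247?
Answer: 1/454355 ≈ 2.2009e-6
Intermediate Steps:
t(s) = 18 + 2*s**2 (t(s) = (s**2 + s**2) + 18 = 2*s**2 + 18 = 18 + 2*s**2)
g(m, S) = -678 + 884*S
D = -212387 (D = (-242774 - 6247) + 36634 = -249021 + 36634 = -212387)
1/(g(t(15), 755) + D) = 1/((-678 + 884*755) - 212387) = 1/((-678 + 667420) - 212387) = 1/(666742 - 212387) = 1/454355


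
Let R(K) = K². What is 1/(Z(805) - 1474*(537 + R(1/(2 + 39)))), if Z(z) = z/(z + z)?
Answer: -3362/2661152023 ≈ -1.2634e-6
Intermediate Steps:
Z(z) = ½ (Z(z) = z/((2*z)) = (1/(2*z))*z = ½)
1/(Z(805) - 1474*(537 + R(1/(2 + 39)))) = 1/(½ - 1474*(537 + (1/(2 + 39))²)) = 1/(½ - 1474*(537 + (1/41)²)) = 1/(½ - 1474*(537 + 1/1681)) = 1/(½ - 1474*902698/1681) = 1/(½ - 1330576852/1681) = 1/(-2661152023/3362) = -3362/2661152023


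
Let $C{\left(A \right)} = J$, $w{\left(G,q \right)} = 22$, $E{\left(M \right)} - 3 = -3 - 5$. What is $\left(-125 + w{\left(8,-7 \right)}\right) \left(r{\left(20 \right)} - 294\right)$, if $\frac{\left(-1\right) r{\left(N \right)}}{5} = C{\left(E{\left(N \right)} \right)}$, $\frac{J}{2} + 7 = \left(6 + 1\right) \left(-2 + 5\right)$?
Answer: $44702$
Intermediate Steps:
$E{\left(M \right)} = -5$ ($E{\left(M \right)} = 3 - 8 = -5$)
$J = 28$ ($J = -14 + 2 \left(6 + 1\right) \left(-2 + 5\right) = -14 + 2 \cdot 7 \cdot 3 = -14 + 2 \cdot 21 = -14 + 42 = 28$)
$C{\left(A \right)} = 28$
$r{\left(N \right)} = -140$ ($r{\left(N \right)} = \left(-5\right) 28 = -140$)
$\left(-125 + w{\left(8,-7 \right)}\right) \left(r{\left(20 \right)} - 294\right) = \left(-125 + 22\right) \left(-140 - 294\right) = \left(-103\right) \left(-434\right) = 44702$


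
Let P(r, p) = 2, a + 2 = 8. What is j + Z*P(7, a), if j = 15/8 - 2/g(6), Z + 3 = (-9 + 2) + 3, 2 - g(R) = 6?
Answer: -93/8 ≈ -11.625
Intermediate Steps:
a = 6 (a = -2 + 8 = 6)
g(R) = -4 (g(R) = 2 - 1*6 = 2 - 6 = -4)
Z = -7 (Z = -3 + ((-9 + 2) + 3) = -3 + (-7 + 3) = -3 - 4 = -7)
j = 19/8 (j = 15/8 - 2/(-4) = 15*(⅛) - 2*(-¼) = 15/8 + ½ = 19/8 ≈ 2.3750)
j + Z*P(7, a) = 19/8 - 7*2 = 19/8 - 14 = -93/8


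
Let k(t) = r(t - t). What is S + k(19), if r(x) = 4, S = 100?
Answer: 104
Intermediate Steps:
k(t) = 4
S + k(19) = 100 + 4 = 104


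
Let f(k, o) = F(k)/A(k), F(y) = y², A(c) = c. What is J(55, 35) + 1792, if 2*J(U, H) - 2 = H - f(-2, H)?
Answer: 3623/2 ≈ 1811.5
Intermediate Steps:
f(k, o) = k (f(k, o) = k²/k = k)
J(U, H) = 2 + H/2 (J(U, H) = 1 + (H - 1*(-2))/2 = 1 + (H + 2)/2 = 1 + (2 + H)/2 = 1 + (1 + H/2) = 2 + H/2)
J(55, 35) + 1792 = (2 + (½)*35) + 1792 = (2 + 35/2) + 1792 = 39/2 + 1792 = 3623/2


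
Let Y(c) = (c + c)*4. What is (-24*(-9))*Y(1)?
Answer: 1728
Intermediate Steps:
Y(c) = 8*c (Y(c) = (2*c)*4 = 8*c)
(-24*(-9))*Y(1) = (-24*(-9))*(8*1) = 216*8 = 1728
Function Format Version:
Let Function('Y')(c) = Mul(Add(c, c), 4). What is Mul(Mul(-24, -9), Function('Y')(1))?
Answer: 1728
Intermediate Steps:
Function('Y')(c) = Mul(8, c) (Function('Y')(c) = Mul(Mul(2, c), 4) = Mul(8, c))
Mul(Mul(-24, -9), Function('Y')(1)) = Mul(Mul(-24, -9), Mul(8, 1)) = Mul(216, 8) = 1728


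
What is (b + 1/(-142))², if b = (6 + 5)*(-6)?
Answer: 87853129/20164 ≈ 4356.9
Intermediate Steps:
b = -66 (b = 11*(-6) = -66)
(b + 1/(-142))² = (-66 + 1/(-142))² = (-66 - 1/142)² = (-9373/142)² = 87853129/20164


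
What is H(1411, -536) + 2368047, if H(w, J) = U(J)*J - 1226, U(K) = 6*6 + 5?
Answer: 2344845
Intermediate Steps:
U(K) = 41 (U(K) = 36 + 5 = 41)
H(w, J) = -1226 + 41*J (H(w, J) = 41*J - 1226 = -1226 + 41*J)
H(1411, -536) + 2368047 = (-1226 + 41*(-536)) + 2368047 = (-1226 - 21976) + 2368047 = -23202 + 2368047 = 2344845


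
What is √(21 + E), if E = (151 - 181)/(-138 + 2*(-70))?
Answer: 3*√45314/139 ≈ 4.5943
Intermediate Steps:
E = 15/139 (E = -30/(-138 - 140) = -30/(-278) = -30*(-1/278) = 15/139 ≈ 0.10791)
√(21 + E) = √(21 + 15/139) = √(2934/139) = 3*√45314/139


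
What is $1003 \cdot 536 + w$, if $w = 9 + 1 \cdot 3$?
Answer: $537620$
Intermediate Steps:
$w = 12$ ($w = 9 + 3 = 12$)
$1003 \cdot 536 + w = 1003 \cdot 536 + 12 = 537608 + 12 = 537620$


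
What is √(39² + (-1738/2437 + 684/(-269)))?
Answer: √652250116175699/655553 ≈ 38.958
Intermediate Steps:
√(39² + (-1738/2437 + 684/(-269))) = √(1521 + (-1738*1/2437 + 684*(-1/269))) = √(1521 + (-1738/2437 - 684/269)) = √(1521 - 2134430/655553) = √(994961683/655553) = √652250116175699/655553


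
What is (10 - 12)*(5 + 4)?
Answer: -18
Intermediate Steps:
(10 - 12)*(5 + 4) = -2*9 = -18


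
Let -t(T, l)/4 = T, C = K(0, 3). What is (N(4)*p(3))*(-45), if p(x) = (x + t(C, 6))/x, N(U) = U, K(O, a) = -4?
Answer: -1140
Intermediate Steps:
C = -4
t(T, l) = -4*T
p(x) = (16 + x)/x (p(x) = (x - 4*(-4))/x = (x + 16)/x = (16 + x)/x)
(N(4)*p(3))*(-45) = (4*((16 + 3)/3))*(-45) = (4*((⅓)*19))*(-45) = (4*(19/3))*(-45) = (76/3)*(-45) = -1140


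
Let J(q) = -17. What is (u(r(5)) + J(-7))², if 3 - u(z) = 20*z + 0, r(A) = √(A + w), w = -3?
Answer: 996 + 560*√2 ≈ 1788.0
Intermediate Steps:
r(A) = √(-3 + A) (r(A) = √(A - 3) = √(-3 + A))
u(z) = 3 - 20*z (u(z) = 3 - (20*z + 0) = 3 - 20*z)
(u(r(5)) + J(-7))² = ((3 - 20*√(-3 + 5)) - 17)² = ((3 - 20*√2) - 17)² = (-14 - 20*√2)²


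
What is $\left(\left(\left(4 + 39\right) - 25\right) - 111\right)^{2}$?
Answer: $8649$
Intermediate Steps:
$\left(\left(\left(4 + 39\right) - 25\right) - 111\right)^{2} = \left(\left(43 - 25\right) - 111\right)^{2} = \left(18 - 111\right)^{2} = \left(-93\right)^{2} = 8649$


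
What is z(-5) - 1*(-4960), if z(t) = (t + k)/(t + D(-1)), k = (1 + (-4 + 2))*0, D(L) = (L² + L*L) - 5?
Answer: 39685/8 ≈ 4960.6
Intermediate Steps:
D(L) = -5 + 2*L² (D(L) = (L² + L²) - 5 = 2*L² - 5 = -5 + 2*L²)
k = 0 (k = (1 - 2)*0 = -1*0 = 0)
z(t) = t/(-3 + t) (z(t) = (t + 0)/(t + (-5 + 2*(-1)²)) = t/(t + (-5 + 2*1)) = t/(t + (-5 + 2)) = t/(t - 3) = t/(-3 + t))
z(-5) - 1*(-4960) = -5/(-3 - 5) - 1*(-4960) = -5/(-8) + 4960 = -5*(-⅛) + 4960 = 5/8 + 4960 = 39685/8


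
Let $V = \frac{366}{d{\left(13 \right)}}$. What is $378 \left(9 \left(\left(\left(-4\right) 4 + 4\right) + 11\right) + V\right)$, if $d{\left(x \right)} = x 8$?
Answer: $- \frac{53865}{26} \approx -2071.7$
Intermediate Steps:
$d{\left(x \right)} = 8 x$
$V = \frac{183}{52}$ ($V = \frac{366}{8 \cdot 13} = \frac{366}{104} = 366 \cdot \frac{1}{104} = \frac{183}{52} \approx 3.5192$)
$378 \left(9 \left(\left(\left(-4\right) 4 + 4\right) + 11\right) + V\right) = 378 \left(9 \left(\left(\left(-4\right) 4 + 4\right) + 11\right) + \frac{183}{52}\right) = 378 \left(9 \left(\left(-16 + 4\right) + 11\right) + \frac{183}{52}\right) = 378 \left(9 \left(-12 + 11\right) + \frac{183}{52}\right) = 378 \left(9 \left(-1\right) + \frac{183}{52}\right) = 378 \left(-9 + \frac{183}{52}\right) = 378 \left(- \frac{285}{52}\right) = - \frac{53865}{26}$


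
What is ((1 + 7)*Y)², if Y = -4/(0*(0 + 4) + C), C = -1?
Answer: 1024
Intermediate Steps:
Y = 4 (Y = -4/(0*(0 + 4) - 1) = -4/(0*4 - 1) = -4/(0 - 1) = -4/(-1) = -4*(-1) = 4)
((1 + 7)*Y)² = ((1 + 7)*4)² = (8*4)² = 32² = 1024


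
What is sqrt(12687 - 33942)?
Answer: I*sqrt(21255) ≈ 145.79*I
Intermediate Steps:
sqrt(12687 - 33942) = sqrt(-21255) = I*sqrt(21255)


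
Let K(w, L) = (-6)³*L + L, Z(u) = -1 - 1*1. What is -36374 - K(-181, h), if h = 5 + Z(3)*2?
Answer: -36159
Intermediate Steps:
Z(u) = -2 (Z(u) = -1 - 1 = -2)
h = 1 (h = 5 - 2*2 = 5 - 4 = 1)
K(w, L) = -215*L (K(w, L) = -216*L + L = -215*L)
-36374 - K(-181, h) = -36374 - (-215) = -36374 - 1*(-215) = -36374 + 215 = -36159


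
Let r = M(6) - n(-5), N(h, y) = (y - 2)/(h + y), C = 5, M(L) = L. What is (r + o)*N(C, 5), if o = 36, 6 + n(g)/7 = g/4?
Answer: 1113/40 ≈ 27.825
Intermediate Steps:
n(g) = -42 + 7*g/4 (n(g) = -42 + 7*(g/4) = -42 + 7*g/4)
N(h, y) = (-2 + y)/(h + y)
r = 227/4 (r = 6 - (-42 + (7/4)*(-5)) = 6 - (-42 - 35/4) = 6 - 1*(-203/4) = 6 + 203/4 = 227/4 ≈ 56.750)
(r + o)*N(C, 5) = (227/4 + 36)*((-2 + 5)/(5 + 5)) = 371*(3/10)/4 = 371*((1/10)*3)/4 = (371/4)*(3/10) = 1113/40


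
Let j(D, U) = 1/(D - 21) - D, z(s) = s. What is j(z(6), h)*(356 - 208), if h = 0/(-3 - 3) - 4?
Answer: -13468/15 ≈ -897.87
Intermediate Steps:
h = -4 (h = 0/(-6) - 4 = 0*(-⅙) - 4 = 0 - 4 = -4)
j(D, U) = 1/(-21 + D) - D
j(z(6), h)*(356 - 208) = ((1 - 1*6² + 21*6)/(-21 + 6))*(356 - 208) = ((1 - 1*36 + 126)/(-15))*148 = -(1 - 36 + 126)/15*148 = -1/15*91*148 = -91/15*148 = -13468/15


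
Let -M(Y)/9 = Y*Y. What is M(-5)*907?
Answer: -204075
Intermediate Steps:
M(Y) = -9*Y² (M(Y) = -9*Y*Y = -9*Y²)
M(-5)*907 = -9*(-5)²*907 = -9*25*907 = -225*907 = -204075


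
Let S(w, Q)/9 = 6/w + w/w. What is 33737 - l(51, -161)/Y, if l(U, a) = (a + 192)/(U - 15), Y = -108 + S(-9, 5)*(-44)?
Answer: 291487711/8640 ≈ 33737.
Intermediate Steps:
S(w, Q) = 9 + 54/w (S(w, Q) = 9*(6/w + w/w) = 9*(6/w + 1) = 9*(1 + 6/w) = 9 + 54/w)
Y = -240 (Y = -108 + (9 + 54/(-9))*(-44) = -108 + (9 + 54*(-⅑))*(-44) = -108 + (9 - 6)*(-44) = -108 + 3*(-44) = -108 - 132 = -240)
l(U, a) = (192 + a)/(-15 + U)
33737 - l(51, -161)/Y = 33737 - (192 - 161)/(-15 + 51)/(-240) = 33737 - 31/36*(-1)/240 = 33737 - (1/36)*31*(-1)/240 = 33737 - 31*(-1)/(36*240) = 33737 - 1*(-31/8640) = 33737 + 31/8640 = 291487711/8640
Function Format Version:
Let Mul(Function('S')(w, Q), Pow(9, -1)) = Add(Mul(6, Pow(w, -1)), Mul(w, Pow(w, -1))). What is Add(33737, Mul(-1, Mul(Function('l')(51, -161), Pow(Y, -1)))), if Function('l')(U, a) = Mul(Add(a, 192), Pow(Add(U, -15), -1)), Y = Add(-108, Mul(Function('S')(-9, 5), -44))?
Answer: Rational(291487711, 8640) ≈ 33737.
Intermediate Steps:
Function('S')(w, Q) = Add(9, Mul(54, Pow(w, -1))) (Function('S')(w, Q) = Mul(9, Add(Mul(6, Pow(w, -1)), Mul(w, Pow(w, -1)))) = Mul(9, Add(Mul(6, Pow(w, -1)), 1)) = Mul(9, Add(1, Mul(6, Pow(w, -1)))) = Add(9, Mul(54, Pow(w, -1))))
Y = -240 (Y = Add(-108, Mul(Add(9, Mul(54, Pow(-9, -1))), -44)) = Add(-108, Mul(Add(9, Mul(54, Rational(-1, 9))), -44)) = Add(-108, Mul(Add(9, -6), -44)) = Add(-108, Mul(3, -44)) = Add(-108, -132) = -240)
Function('l')(U, a) = Mul(Pow(Add(-15, U), -1), Add(192, a)) (Function('l')(U, a) = Mul(Add(192, a), Pow(Add(-15, U), -1)) = Mul(Pow(Add(-15, U), -1), Add(192, a)))
Add(33737, Mul(-1, Mul(Function('l')(51, -161), Pow(Y, -1)))) = Add(33737, Mul(-1, Mul(Mul(Pow(Add(-15, 51), -1), Add(192, -161)), Pow(-240, -1)))) = Add(33737, Mul(-1, Mul(Mul(Pow(36, -1), 31), Rational(-1, 240)))) = Add(33737, Mul(-1, Mul(Mul(Rational(1, 36), 31), Rational(-1, 240)))) = Add(33737, Mul(-1, Mul(Rational(31, 36), Rational(-1, 240)))) = Add(33737, Mul(-1, Rational(-31, 8640))) = Add(33737, Rational(31, 8640)) = Rational(291487711, 8640)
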